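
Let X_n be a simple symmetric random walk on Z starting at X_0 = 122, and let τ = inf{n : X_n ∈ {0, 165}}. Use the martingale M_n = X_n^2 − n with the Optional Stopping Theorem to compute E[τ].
E[τ] = 5246

M_n = X_n^2 − n is a martingale (since E[X_{n+1}^2 | F_n] = X_n^2 + 1). By OST (τ has finite mean in a bounded region), E[M_τ] = E[M_0] = X_0^2 − 0 = 122^2 = 14884. Also E[M_τ] = E[X_τ^2] − E[τ]. The walk exits at 0 or 165, with P(hit 165 first) = 122/165, so E[X_τ^2] = 165^2 · 122/165 + 0 = 20130. Thus E[τ] = E[X_τ^2] − E[M_τ] = 20130 − 14884 = 5246 = 122(165 − 122) = 5246.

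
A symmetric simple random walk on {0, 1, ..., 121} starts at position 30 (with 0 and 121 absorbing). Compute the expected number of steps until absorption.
E[τ | X_0 = 30] = 2730

Let v_k = E[τ | X_0 = k]. Boundary: v_0 = v_121 = 0. Recurrence: v_k = 1 + (v_{k-1} + v_{k+1})/2 for 1 ≤ k ≤ 120. The particular solution to v_k − (v_{k-1} + v_{k+1})/2 = 1 is v_k = −k^2. Adding homogeneous solution A + B k and matching boundaries gives v_k = k (121 − k). Substituting k = 30: v_30 = 30 · 91 = 2730.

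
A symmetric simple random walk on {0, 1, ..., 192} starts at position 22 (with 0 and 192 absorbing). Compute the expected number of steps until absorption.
E[τ | X_0 = 22] = 3740

Let v_k = E[τ | X_0 = k]. Boundary: v_0 = v_192 = 0. Recurrence: v_k = 1 + (v_{k-1} + v_{k+1})/2 for 1 ≤ k ≤ 191. The particular solution to v_k − (v_{k-1} + v_{k+1})/2 = 1 is v_k = −k^2. Adding homogeneous solution A + B k and matching boundaries gives v_k = k (192 − k). Substituting k = 22: v_22 = 22 · 170 = 3740.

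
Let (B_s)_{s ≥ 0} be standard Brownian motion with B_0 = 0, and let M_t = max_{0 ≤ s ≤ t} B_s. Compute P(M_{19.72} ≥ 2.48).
P(M_{19.72} ≥ 2.48) = 2·P(B_{19.72} ≥ 2.48) = 2(1 − Φ(2.48/√19.72)) ≈ 0.5765

By the reflection principle for Brownian motion, P(M_t ≥ a) = 2 · P(B_t ≥ a) for a ≥ 0. Since B_t ~ N(0, t), P(B_t ≥ 2.48) = 1 − Φ(2.48/√t) = 1 − Φ(2.48/√19.72) = 1 − Φ(0.5585). So
  P(M_{19.72} ≥ 2.48) = 2(1 − Φ(0.5585)) ≈ 0.5765.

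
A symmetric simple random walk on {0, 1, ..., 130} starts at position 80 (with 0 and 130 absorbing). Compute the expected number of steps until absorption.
E[τ | X_0 = 80] = 4000

Let v_k = E[τ | X_0 = k]. Boundary: v_0 = v_130 = 0. Recurrence: v_k = 1 + (v_{k-1} + v_{k+1})/2 for 1 ≤ k ≤ 129. The particular solution to v_k − (v_{k-1} + v_{k+1})/2 = 1 is v_k = −k^2. Adding homogeneous solution A + B k and matching boundaries gives v_k = k (130 − k). Substituting k = 80: v_80 = 80 · 50 = 4000.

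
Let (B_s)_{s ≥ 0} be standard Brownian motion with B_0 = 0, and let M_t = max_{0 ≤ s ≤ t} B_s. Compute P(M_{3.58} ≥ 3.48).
P(M_{3.58} ≥ 3.48) = 2·P(B_{3.58} ≥ 3.48) = 2(1 − Φ(3.48/√3.58)) ≈ 0.0659

By the reflection principle for Brownian motion, P(M_t ≥ a) = 2 · P(B_t ≥ a) for a ≥ 0. Since B_t ~ N(0, t), P(B_t ≥ 3.48) = 1 − Φ(3.48/√t) = 1 − Φ(3.48/√3.58) = 1 − Φ(1.8392). So
  P(M_{3.58} ≥ 3.48) = 2(1 − Φ(1.8392)) ≈ 0.0659.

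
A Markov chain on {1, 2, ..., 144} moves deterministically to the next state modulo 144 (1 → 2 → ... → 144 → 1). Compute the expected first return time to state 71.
E[T_71 | X_0 = 71] = 144

The chain cycles deterministically, so starting at state 71 it returns in exactly 144 steps. Equivalently, the stationary distribution is uniform π_j = 1/144 for every state j, so by Kac's formula E[T_71] = 1/π_71 = 144.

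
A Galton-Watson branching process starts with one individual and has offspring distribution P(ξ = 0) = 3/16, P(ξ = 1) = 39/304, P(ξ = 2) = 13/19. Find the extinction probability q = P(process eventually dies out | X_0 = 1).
q = 57/208

The pgf is f(s) = 3/16 + 39/304·s + 13/19·s². The extinction probability q is the smallest fixed point of f in [0, 1]. Setting s = f(s):
  13/19·s² + (39/304 − 1)·s + 3/16 = 0
  13/19·s² − (3/16 + 13/19)·s + 3/16 = 0
which factors as (s − 1)·(13/19·s − 3/16) = 0, giving roots s = 1 and s = (3/16)/(13/19) = 57/208.
Mean offspring μ = 39/304 + 2·13/19 = 455/304 > 1 (supercritical), so q < 1. The extinction probability is the smaller root: q = (3/16)/(13/19) = 57/208.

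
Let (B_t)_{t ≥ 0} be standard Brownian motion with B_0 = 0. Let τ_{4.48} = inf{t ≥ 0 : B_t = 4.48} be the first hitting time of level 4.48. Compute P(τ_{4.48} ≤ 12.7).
P(τ_{4.48} ≤ 12.7) = 2(1 − Φ(4.48/√12.7)) = 2(1 − Φ(1.2571)) ≈ 0.2087

By the reflection principle for standard BM, P(τ_b ≤ t) = 2 · P(B_t ≥ b). Since B_t ~ N(0, t), P(B_t ≥ 4.48) = 1 − Φ(4.48/√t) = 1 − Φ(4.48/√12.7) = 1 − Φ(1.2571) ≈ 0.10436. Doubling: P(τ_{4.48} ≤ 12.7) ≈ 2 · 0.10436 = 0.20872 ≈ 0.2087.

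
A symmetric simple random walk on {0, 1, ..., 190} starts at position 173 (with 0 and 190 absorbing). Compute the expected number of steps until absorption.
E[τ | X_0 = 173] = 2941

Let v_k = E[τ | X_0 = k]. Boundary: v_0 = v_190 = 0. Recurrence: v_k = 1 + (v_{k-1} + v_{k+1})/2 for 1 ≤ k ≤ 189. The particular solution to v_k − (v_{k-1} + v_{k+1})/2 = 1 is v_k = −k^2. Adding homogeneous solution A + B k and matching boundaries gives v_k = k (190 − k). Substituting k = 173: v_173 = 173 · 17 = 2941.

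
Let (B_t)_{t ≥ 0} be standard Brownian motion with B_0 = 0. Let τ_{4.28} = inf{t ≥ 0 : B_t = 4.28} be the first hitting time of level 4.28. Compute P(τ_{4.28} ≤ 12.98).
P(τ_{4.28} ≤ 12.98) = 2(1 − Φ(4.28/√12.98)) = 2(1 − Φ(1.1880)) ≈ 0.2348

By the reflection principle for standard BM, P(τ_b ≤ t) = 2 · P(B_t ≥ b). Since B_t ~ N(0, t), P(B_t ≥ 4.28) = 1 − Φ(4.28/√t) = 1 − Φ(4.28/√12.98) = 1 − Φ(1.1880) ≈ 0.11742. Doubling: P(τ_{4.28} ≤ 12.98) ≈ 2 · 0.11742 = 0.23484 ≈ 0.2348.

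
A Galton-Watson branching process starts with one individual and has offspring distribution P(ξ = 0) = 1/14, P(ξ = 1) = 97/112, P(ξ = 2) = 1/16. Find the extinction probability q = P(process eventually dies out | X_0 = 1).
q = 1

Mean offspring μ = 0·1/14 + 1·97/112 + 2·1/16 = 111/112 ≤ 1. For μ ≤ 1 with offspring not concentrated at 1, the Galton-Watson process goes extinct almost surely, so q = 1.
(Algebraic check: The pgf is f(s) = 1/14 + 97/112·s + 1/16·s². The extinction probability q is the smallest fixed point of f in [0, 1]. Setting s = f(s):
  1/16·s² + (97/112 − 1)·s + 1/14 = 0
  1/16·s² − (1/14 + 1/16)·s + 1/14 = 0
which factors as (s − 1)·(1/16·s − 1/14) = 0, giving roots s = 1 and s = (1/14)/(1/16) = 8/7. Since 8/7 ≥ 1, the smallest root in [0, 1] is s = 1.)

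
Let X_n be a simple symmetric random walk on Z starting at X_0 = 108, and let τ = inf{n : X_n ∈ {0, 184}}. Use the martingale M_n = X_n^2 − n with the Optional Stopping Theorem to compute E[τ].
E[τ] = 8208

M_n = X_n^2 − n is a martingale (since E[X_{n+1}^2 | F_n] = X_n^2 + 1). By OST (τ has finite mean in a bounded region), E[M_τ] = E[M_0] = X_0^2 − 0 = 108^2 = 11664. Also E[M_τ] = E[X_τ^2] − E[τ]. The walk exits at 0 or 184, with P(hit 184 first) = 108/184, so E[X_τ^2] = 184^2 · 108/184 + 0 = 19872. Thus E[τ] = E[X_τ^2] − E[M_τ] = 19872 − 11664 = 8208 = 108(184 − 108) = 8208.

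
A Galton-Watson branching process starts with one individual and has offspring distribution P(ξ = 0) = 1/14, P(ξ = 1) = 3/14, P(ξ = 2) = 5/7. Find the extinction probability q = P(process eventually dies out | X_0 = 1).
q = 1/10

The pgf is f(s) = 1/14 + 3/14·s + 5/7·s². The extinction probability q is the smallest fixed point of f in [0, 1]. Setting s = f(s):
  5/7·s² + (3/14 − 1)·s + 1/14 = 0
  5/7·s² − (1/14 + 5/7)·s + 1/14 = 0
which factors as (s − 1)·(5/7·s − 1/14) = 0, giving roots s = 1 and s = (1/14)/(5/7) = 1/10.
Mean offspring μ = 3/14 + 2·5/7 = 23/14 > 1 (supercritical), so q < 1. The extinction probability is the smaller root: q = (1/14)/(5/7) = 1/10.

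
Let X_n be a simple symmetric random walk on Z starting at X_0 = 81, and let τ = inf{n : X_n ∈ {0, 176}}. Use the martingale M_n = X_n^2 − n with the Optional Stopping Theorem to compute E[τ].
E[τ] = 7695

M_n = X_n^2 − n is a martingale (since E[X_{n+1}^2 | F_n] = X_n^2 + 1). By OST (τ has finite mean in a bounded region), E[M_τ] = E[M_0] = X_0^2 − 0 = 81^2 = 6561. Also E[M_τ] = E[X_τ^2] − E[τ]. The walk exits at 0 or 176, with P(hit 176 first) = 81/176, so E[X_τ^2] = 176^2 · 81/176 + 0 = 14256. Thus E[τ] = E[X_τ^2] − E[M_τ] = 14256 − 6561 = 7695 = 81(176 − 81) = 7695.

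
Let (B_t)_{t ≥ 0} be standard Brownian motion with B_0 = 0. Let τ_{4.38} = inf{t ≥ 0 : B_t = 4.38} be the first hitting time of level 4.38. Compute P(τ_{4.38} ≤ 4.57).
P(τ_{4.38} ≤ 4.57) = 2(1 − Φ(4.38/√4.57)) = 2(1 − Φ(2.0489)) ≈ 0.0405

By the reflection principle for standard BM, P(τ_b ≤ t) = 2 · P(B_t ≥ b). Since B_t ~ N(0, t), P(B_t ≥ 4.38) = 1 − Φ(4.38/√t) = 1 − Φ(4.38/√4.57) = 1 − Φ(2.0489) ≈ 0.02024. Doubling: P(τ_{4.38} ≤ 4.57) ≈ 2 · 0.02024 = 0.04048 ≈ 0.0405.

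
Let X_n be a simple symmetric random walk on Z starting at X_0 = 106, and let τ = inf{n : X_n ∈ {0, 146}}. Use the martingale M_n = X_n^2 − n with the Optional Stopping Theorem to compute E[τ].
E[τ] = 4240

M_n = X_n^2 − n is a martingale (since E[X_{n+1}^2 | F_n] = X_n^2 + 1). By OST (τ has finite mean in a bounded region), E[M_τ] = E[M_0] = X_0^2 − 0 = 106^2 = 11236. Also E[M_τ] = E[X_τ^2] − E[τ]. The walk exits at 0 or 146, with P(hit 146 first) = 106/146, so E[X_τ^2] = 146^2 · 106/146 + 0 = 15476. Thus E[τ] = E[X_τ^2] − E[M_τ] = 15476 − 11236 = 4240 = 106(146 − 106) = 4240.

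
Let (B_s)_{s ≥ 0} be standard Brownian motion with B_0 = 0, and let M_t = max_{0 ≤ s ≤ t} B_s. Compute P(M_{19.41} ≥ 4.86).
P(M_{19.41} ≥ 4.86) = 2·P(B_{19.41} ≥ 4.86) = 2(1 − Φ(4.86/√19.41)) ≈ 0.2700

By the reflection principle for Brownian motion, P(M_t ≥ a) = 2 · P(B_t ≥ a) for a ≥ 0. Since B_t ~ N(0, t), P(B_t ≥ 4.86) = 1 − Φ(4.86/√t) = 1 − Φ(4.86/√19.41) = 1 − Φ(1.1031). So
  P(M_{19.41} ≥ 4.86) = 2(1 − Φ(1.1031)) ≈ 0.2700.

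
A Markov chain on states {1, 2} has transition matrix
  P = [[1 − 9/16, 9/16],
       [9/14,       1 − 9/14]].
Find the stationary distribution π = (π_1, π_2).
π_1 = 8/15, π_2 = 7/15

Solve πP = π with π_1 + π_2 = 1. From πP = π: π_1 · (1 − 9/16) + π_2 · 9/14 = π_1 ⇒ π_2 · 9/14 = π_1 · 9/16 ⇒ π_2/π_1 = (9/16)/(9/14) = 7/8. Together with π_1 + π_2 = 1:
  π_1 = (9/14)/(9/16 + 9/14) = (9/14)/(135/112) = 8/15,
  π_2 = (9/16)/(9/16 + 9/14) = (9/16)/(135/112) = 7/15.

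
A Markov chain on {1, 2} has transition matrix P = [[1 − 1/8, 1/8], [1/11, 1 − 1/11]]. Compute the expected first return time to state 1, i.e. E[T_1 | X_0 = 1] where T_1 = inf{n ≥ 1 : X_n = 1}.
E[T_1 | X_0 = 1] = 1/π_1 = 19/8

For an irreducible recurrent Markov chain with stationary distribution π, E[T_i | X_0 = i] = 1/π_i (Kac's formula). Here π_1 = (1/11)/(1/8 + 1/11) = (1/11)/(19/88) = 8/19, so E[T_1 | X_0 = 1] = 1/π_1 = (1/8 + 1/11)/(1/11) = (19/88)/(1/11) = 19/8.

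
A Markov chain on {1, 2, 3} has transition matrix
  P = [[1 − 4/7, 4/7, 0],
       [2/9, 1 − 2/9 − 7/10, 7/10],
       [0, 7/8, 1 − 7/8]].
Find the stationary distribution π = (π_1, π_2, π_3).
π = (35/197, 90/197, 72/197)

This is a birth-death chain on three states, which satisfies detailed balance: π_1 · P_{12} = π_2 · P_{21} and π_2 · P_{23} = π_3 · P_{32}.
From π_1 · 4/7 = π_2 · 2/9: π_2/π_1 = (4/7)/(2/9) = 18/7.
From π_2 · 7/10 = π_3 · 7/8: π_3/π_2 = (7/10)/(7/8) = 4/5.
Take π_1 proportional to 1; then unnormalized π = (1, 18/7, 72/35). Normalize by dividing by the sum 197/35:
  π = (35/197, 90/197, 72/197).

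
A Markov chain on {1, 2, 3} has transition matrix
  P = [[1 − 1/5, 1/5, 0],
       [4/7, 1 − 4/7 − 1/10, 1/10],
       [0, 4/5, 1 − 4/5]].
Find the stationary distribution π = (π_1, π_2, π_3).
π = (160/223, 56/223, 7/223)

This is a birth-death chain on three states, which satisfies detailed balance: π_1 · P_{12} = π_2 · P_{21} and π_2 · P_{23} = π_3 · P_{32}.
From π_1 · 1/5 = π_2 · 4/7: π_2/π_1 = (1/5)/(4/7) = 7/20.
From π_2 · 1/10 = π_3 · 4/5: π_3/π_2 = (1/10)/(4/5) = 1/8.
Take π_1 proportional to 1; then unnormalized π = (1, 7/20, 7/160). Normalize by dividing by the sum 223/160:
  π = (160/223, 56/223, 7/223).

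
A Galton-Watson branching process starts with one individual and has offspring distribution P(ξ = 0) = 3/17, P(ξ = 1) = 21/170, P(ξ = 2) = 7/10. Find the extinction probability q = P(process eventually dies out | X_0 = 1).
q = 30/119

The pgf is f(s) = 3/17 + 21/170·s + 7/10·s². The extinction probability q is the smallest fixed point of f in [0, 1]. Setting s = f(s):
  7/10·s² + (21/170 − 1)·s + 3/17 = 0
  7/10·s² − (3/17 + 7/10)·s + 3/17 = 0
which factors as (s − 1)·(7/10·s − 3/17) = 0, giving roots s = 1 and s = (3/17)/(7/10) = 30/119.
Mean offspring μ = 21/170 + 2·7/10 = 259/170 > 1 (supercritical), so q < 1. The extinction probability is the smaller root: q = (3/17)/(7/10) = 30/119.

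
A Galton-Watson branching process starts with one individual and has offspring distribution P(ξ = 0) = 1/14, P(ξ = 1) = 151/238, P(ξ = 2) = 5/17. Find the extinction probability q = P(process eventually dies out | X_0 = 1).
q = 17/70

The pgf is f(s) = 1/14 + 151/238·s + 5/17·s². The extinction probability q is the smallest fixed point of f in [0, 1]. Setting s = f(s):
  5/17·s² + (151/238 − 1)·s + 1/14 = 0
  5/17·s² − (1/14 + 5/17)·s + 1/14 = 0
which factors as (s − 1)·(5/17·s − 1/14) = 0, giving roots s = 1 and s = (1/14)/(5/17) = 17/70.
Mean offspring μ = 151/238 + 2·5/17 = 291/238 > 1 (supercritical), so q < 1. The extinction probability is the smaller root: q = (1/14)/(5/17) = 17/70.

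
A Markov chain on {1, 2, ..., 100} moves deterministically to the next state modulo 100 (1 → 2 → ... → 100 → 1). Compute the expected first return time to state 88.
E[T_88 | X_0 = 88] = 100

The chain cycles deterministically, so starting at state 88 it returns in exactly 100 steps. Equivalently, the stationary distribution is uniform π_j = 1/100 for every state j, so by Kac's formula E[T_88] = 1/π_88 = 100.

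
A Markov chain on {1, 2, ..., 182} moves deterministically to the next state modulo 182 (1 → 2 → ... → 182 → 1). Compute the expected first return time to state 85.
E[T_85 | X_0 = 85] = 182

The chain cycles deterministically, so starting at state 85 it returns in exactly 182 steps. Equivalently, the stationary distribution is uniform π_j = 1/182 for every state j, so by Kac's formula E[T_85] = 1/π_85 = 182.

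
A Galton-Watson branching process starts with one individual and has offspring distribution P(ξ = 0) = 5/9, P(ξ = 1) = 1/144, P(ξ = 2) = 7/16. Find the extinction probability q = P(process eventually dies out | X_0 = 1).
q = 1

Mean offspring μ = 0·5/9 + 1·1/144 + 2·7/16 = 127/144 ≤ 1. For μ ≤ 1 with offspring not concentrated at 1, the Galton-Watson process goes extinct almost surely, so q = 1.
(Algebraic check: The pgf is f(s) = 5/9 + 1/144·s + 7/16·s². The extinction probability q is the smallest fixed point of f in [0, 1]. Setting s = f(s):
  7/16·s² + (1/144 − 1)·s + 5/9 = 0
  7/16·s² − (5/9 + 7/16)·s + 5/9 = 0
which factors as (s − 1)·(7/16·s − 5/9) = 0, giving roots s = 1 and s = (5/9)/(7/16) = 80/63. Since 80/63 ≥ 1, the smallest root in [0, 1] is s = 1.)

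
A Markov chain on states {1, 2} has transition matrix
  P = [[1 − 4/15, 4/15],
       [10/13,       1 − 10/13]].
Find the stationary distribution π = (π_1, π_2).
π_1 = 75/101, π_2 = 26/101

Solve πP = π with π_1 + π_2 = 1. From πP = π: π_1 · (1 − 4/15) + π_2 · 10/13 = π_1 ⇒ π_2 · 10/13 = π_1 · 4/15 ⇒ π_2/π_1 = (4/15)/(10/13) = 26/75. Together with π_1 + π_2 = 1:
  π_1 = (10/13)/(4/15 + 10/13) = (10/13)/(202/195) = 75/101,
  π_2 = (4/15)/(4/15 + 10/13) = (4/15)/(202/195) = 26/101.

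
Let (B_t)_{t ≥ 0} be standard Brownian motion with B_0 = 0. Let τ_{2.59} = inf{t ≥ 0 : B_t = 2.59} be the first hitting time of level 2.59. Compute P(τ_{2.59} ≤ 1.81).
P(τ_{2.59} ≤ 1.81) = 2(1 − Φ(2.59/√1.81)) = 2(1 − Φ(1.9251)) ≈ 0.0542

By the reflection principle for standard BM, P(τ_b ≤ t) = 2 · P(B_t ≥ b). Since B_t ~ N(0, t), P(B_t ≥ 2.59) = 1 − Φ(2.59/√t) = 1 − Φ(2.59/√1.81) = 1 − Φ(1.9251) ≈ 0.02711. Doubling: P(τ_{2.59} ≤ 1.81) ≈ 2 · 0.02711 = 0.05422 ≈ 0.0542.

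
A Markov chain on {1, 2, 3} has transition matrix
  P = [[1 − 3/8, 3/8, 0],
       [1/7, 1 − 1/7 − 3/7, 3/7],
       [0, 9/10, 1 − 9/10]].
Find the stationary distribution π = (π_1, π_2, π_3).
π = (8/39, 7/13, 10/39)

This is a birth-death chain on three states, which satisfies detailed balance: π_1 · P_{12} = π_2 · P_{21} and π_2 · P_{23} = π_3 · P_{32}.
From π_1 · 3/8 = π_2 · 1/7: π_2/π_1 = (3/8)/(1/7) = 21/8.
From π_2 · 3/7 = π_3 · 9/10: π_3/π_2 = (3/7)/(9/10) = 10/21.
Take π_1 proportional to 1; then unnormalized π = (1, 21/8, 5/4). Normalize by dividing by the sum 39/8:
  π = (8/39, 7/13, 10/39).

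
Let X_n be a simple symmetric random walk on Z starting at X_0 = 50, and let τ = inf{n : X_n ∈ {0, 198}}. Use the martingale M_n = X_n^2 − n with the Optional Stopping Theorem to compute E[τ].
E[τ] = 7400

M_n = X_n^2 − n is a martingale (since E[X_{n+1}^2 | F_n] = X_n^2 + 1). By OST (τ has finite mean in a bounded region), E[M_τ] = E[M_0] = X_0^2 − 0 = 50^2 = 2500. Also E[M_τ] = E[X_τ^2] − E[τ]. The walk exits at 0 or 198, with P(hit 198 first) = 50/198, so E[X_τ^2] = 198^2 · 50/198 + 0 = 9900. Thus E[τ] = E[X_τ^2] − E[M_τ] = 9900 − 2500 = 7400 = 50(198 − 50) = 7400.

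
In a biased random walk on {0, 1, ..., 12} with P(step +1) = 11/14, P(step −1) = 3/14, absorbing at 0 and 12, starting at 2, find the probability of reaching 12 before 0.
P(hit 12 before 0) = (1 − (3/11)^2) / (1 − (3/11)^12) = 25937424601/28021677190

Let u_k denote P(reach 12 before 0 | start at k). Boundary: u_0 = 0, u_12 = 1. Recurrence: u_k = 11/14·u_{k+1} + 3/14·u_{k-1} for 1 ≤ k ≤ 11. Try u_k = A + B·r^k with r = q/p = (3/14)/(11/14) = 3/11. Substitution satisfies the recurrence; boundary conditions give:
  u_k = (1 − r^k) / (1 − r^N) = (1 − (3/11)^2) / (1 − (3/11)^12) = 25937424601/28021677190.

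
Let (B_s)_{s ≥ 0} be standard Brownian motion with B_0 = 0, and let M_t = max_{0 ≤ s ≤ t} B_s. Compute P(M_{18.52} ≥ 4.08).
P(M_{18.52} ≥ 4.08) = 2·P(B_{18.52} ≥ 4.08) = 2(1 − Φ(4.08/√18.52)) ≈ 0.3431

By the reflection principle for Brownian motion, P(M_t ≥ a) = 2 · P(B_t ≥ a) for a ≥ 0. Since B_t ~ N(0, t), P(B_t ≥ 4.08) = 1 − Φ(4.08/√t) = 1 − Φ(4.08/√18.52) = 1 − Φ(0.9481). So
  P(M_{18.52} ≥ 4.08) = 2(1 − Φ(0.9481)) ≈ 0.3431.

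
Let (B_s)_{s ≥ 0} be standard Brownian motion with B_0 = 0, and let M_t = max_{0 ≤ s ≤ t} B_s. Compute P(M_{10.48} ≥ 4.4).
P(M_{10.48} ≥ 4.4) = 2·P(B_{10.48} ≥ 4.4) = 2(1 − Φ(4.4/√10.48)) ≈ 0.1741

By the reflection principle for Brownian motion, P(M_t ≥ a) = 2 · P(B_t ≥ a) for a ≥ 0. Since B_t ~ N(0, t), P(B_t ≥ 4.4) = 1 − Φ(4.4/√t) = 1 − Φ(4.4/√10.48) = 1 − Φ(1.3592). So
  P(M_{10.48} ≥ 4.4) = 2(1 − Φ(1.3592)) ≈ 0.1741.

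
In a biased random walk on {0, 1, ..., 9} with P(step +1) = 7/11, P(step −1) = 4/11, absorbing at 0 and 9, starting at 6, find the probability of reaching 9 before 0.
P(hit 9 before 0) = (1 − (4/7)^6) / (1 − (4/7)^9) = 139601/143697

Let u_k denote P(reach 9 before 0 | start at k). Boundary: u_0 = 0, u_9 = 1. Recurrence: u_k = 7/11·u_{k+1} + 4/11·u_{k-1} for 1 ≤ k ≤ 8. Try u_k = A + B·r^k with r = q/p = (4/11)/(7/11) = 4/7. Substitution satisfies the recurrence; boundary conditions give:
  u_k = (1 − r^k) / (1 − r^N) = (1 − (4/7)^6) / (1 − (4/7)^9) = 139601/143697.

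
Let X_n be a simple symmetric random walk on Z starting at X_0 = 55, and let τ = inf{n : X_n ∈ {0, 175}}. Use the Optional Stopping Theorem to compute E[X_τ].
E[X_τ] = 55

X_n is a martingale and τ is a bounded-mean stopping time (indeed τ is finite a.s. with bounded expectation since the walk is in a bounded region). By the OST, E[X_τ] = E[X_0] = 55. Equivalently: E[X_τ] = 175 · P(hit 175 first) + 0 · P(hit 0 first) = 175 · (55/175) = 55.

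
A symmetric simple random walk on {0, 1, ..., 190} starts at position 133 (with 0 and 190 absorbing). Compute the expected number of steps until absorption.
E[τ | X_0 = 133] = 7581

Let v_k = E[τ | X_0 = k]. Boundary: v_0 = v_190 = 0. Recurrence: v_k = 1 + (v_{k-1} + v_{k+1})/2 for 1 ≤ k ≤ 189. The particular solution to v_k − (v_{k-1} + v_{k+1})/2 = 1 is v_k = −k^2. Adding homogeneous solution A + B k and matching boundaries gives v_k = k (190 − k). Substituting k = 133: v_133 = 133 · 57 = 7581.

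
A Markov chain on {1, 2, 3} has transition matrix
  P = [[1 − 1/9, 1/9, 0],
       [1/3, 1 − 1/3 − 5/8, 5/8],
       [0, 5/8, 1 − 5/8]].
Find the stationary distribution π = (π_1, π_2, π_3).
π = (3/5, 1/5, 1/5)

This is a birth-death chain on three states, which satisfies detailed balance: π_1 · P_{12} = π_2 · P_{21} and π_2 · P_{23} = π_3 · P_{32}.
From π_1 · 1/9 = π_2 · 1/3: π_2/π_1 = (1/9)/(1/3) = 1/3.
From π_2 · 5/8 = π_3 · 5/8: π_3/π_2 = (5/8)/(5/8) = 1.
Take π_1 proportional to 1; then unnormalized π = (1, 1/3, 1/3). Normalize by dividing by the sum 5/3:
  π = (3/5, 1/5, 1/5).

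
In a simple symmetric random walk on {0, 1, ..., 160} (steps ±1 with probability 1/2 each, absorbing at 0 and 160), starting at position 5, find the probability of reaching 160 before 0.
P(hit 160 before 0) = 5/160 = 1/32

Let u_k = P(hit 160 before 0 | start at k). Then u_0 = 0, u_160 = 1, and u_k = u_{k-1}/2 + u_{k+1}/2 for 1 ≤ k ≤ 159. This harmonic recurrence is solved by u_k = k/160, giving u_5 = 5/160 = 1/32.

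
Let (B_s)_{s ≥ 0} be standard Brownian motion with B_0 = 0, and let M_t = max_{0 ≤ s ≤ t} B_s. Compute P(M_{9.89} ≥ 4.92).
P(M_{9.89} ≥ 4.92) = 2·P(B_{9.89} ≥ 4.92) = 2(1 − Φ(4.92/√9.89)) ≈ 0.1177

By the reflection principle for Brownian motion, P(M_t ≥ a) = 2 · P(B_t ≥ a) for a ≥ 0. Since B_t ~ N(0, t), P(B_t ≥ 4.92) = 1 − Φ(4.92/√t) = 1 − Φ(4.92/√9.89) = 1 − Φ(1.5645). So
  P(M_{9.89} ≥ 4.92) = 2(1 − Φ(1.5645)) ≈ 0.1177.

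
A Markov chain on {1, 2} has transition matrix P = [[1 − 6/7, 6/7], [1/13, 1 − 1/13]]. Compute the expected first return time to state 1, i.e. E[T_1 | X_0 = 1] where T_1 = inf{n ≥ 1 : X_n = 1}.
E[T_1 | X_0 = 1] = 1/π_1 = 85/7

For an irreducible recurrent Markov chain with stationary distribution π, E[T_i | X_0 = i] = 1/π_i (Kac's formula). Here π_1 = (1/13)/(6/7 + 1/13) = (1/13)/(85/91) = 7/85, so E[T_1 | X_0 = 1] = 1/π_1 = (6/7 + 1/13)/(1/13) = (85/91)/(1/13) = 85/7.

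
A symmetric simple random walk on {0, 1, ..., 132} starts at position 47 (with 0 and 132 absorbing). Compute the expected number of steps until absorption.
E[τ | X_0 = 47] = 3995

Let v_k = E[τ | X_0 = k]. Boundary: v_0 = v_132 = 0. Recurrence: v_k = 1 + (v_{k-1} + v_{k+1})/2 for 1 ≤ k ≤ 131. The particular solution to v_k − (v_{k-1} + v_{k+1})/2 = 1 is v_k = −k^2. Adding homogeneous solution A + B k and matching boundaries gives v_k = k (132 − k). Substituting k = 47: v_47 = 47 · 85 = 3995.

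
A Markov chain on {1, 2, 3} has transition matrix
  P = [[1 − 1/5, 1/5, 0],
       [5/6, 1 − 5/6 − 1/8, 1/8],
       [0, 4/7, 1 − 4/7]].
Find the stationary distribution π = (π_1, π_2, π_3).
π = (400/517, 96/517, 21/517)

This is a birth-death chain on three states, which satisfies detailed balance: π_1 · P_{12} = π_2 · P_{21} and π_2 · P_{23} = π_3 · P_{32}.
From π_1 · 1/5 = π_2 · 5/6: π_2/π_1 = (1/5)/(5/6) = 6/25.
From π_2 · 1/8 = π_3 · 4/7: π_3/π_2 = (1/8)/(4/7) = 7/32.
Take π_1 proportional to 1; then unnormalized π = (1, 6/25, 21/400). Normalize by dividing by the sum 517/400:
  π = (400/517, 96/517, 21/517).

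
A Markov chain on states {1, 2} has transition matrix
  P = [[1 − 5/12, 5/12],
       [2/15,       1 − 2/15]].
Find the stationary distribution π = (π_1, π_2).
π_1 = 8/33, π_2 = 25/33

Solve πP = π with π_1 + π_2 = 1. From πP = π: π_1 · (1 − 5/12) + π_2 · 2/15 = π_1 ⇒ π_2 · 2/15 = π_1 · 5/12 ⇒ π_2/π_1 = (5/12)/(2/15) = 25/8. Together with π_1 + π_2 = 1:
  π_1 = (2/15)/(5/12 + 2/15) = (2/15)/(11/20) = 8/33,
  π_2 = (5/12)/(5/12 + 2/15) = (5/12)/(11/20) = 25/33.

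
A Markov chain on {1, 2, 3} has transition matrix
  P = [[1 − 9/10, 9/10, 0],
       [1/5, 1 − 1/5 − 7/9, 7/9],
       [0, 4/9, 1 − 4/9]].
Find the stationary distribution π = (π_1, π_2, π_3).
π = (8/107, 36/107, 63/107)

This is a birth-death chain on three states, which satisfies detailed balance: π_1 · P_{12} = π_2 · P_{21} and π_2 · P_{23} = π_3 · P_{32}.
From π_1 · 9/10 = π_2 · 1/5: π_2/π_1 = (9/10)/(1/5) = 9/2.
From π_2 · 7/9 = π_3 · 4/9: π_3/π_2 = (7/9)/(4/9) = 7/4.
Take π_1 proportional to 1; then unnormalized π = (1, 9/2, 63/8). Normalize by dividing by the sum 107/8:
  π = (8/107, 36/107, 63/107).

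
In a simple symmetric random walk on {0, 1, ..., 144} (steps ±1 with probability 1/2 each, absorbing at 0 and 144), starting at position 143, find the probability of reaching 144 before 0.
P(hit 144 before 0) = 143/144

Let u_k = P(hit 144 before 0 | start at k). Then u_0 = 0, u_144 = 1, and u_k = u_{k-1}/2 + u_{k+1}/2 for 1 ≤ k ≤ 143. This harmonic recurrence is solved by u_k = k/144, giving u_143 = 143/144.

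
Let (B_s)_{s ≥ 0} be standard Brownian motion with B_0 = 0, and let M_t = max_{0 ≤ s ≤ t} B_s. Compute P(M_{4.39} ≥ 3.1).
P(M_{4.39} ≥ 3.1) = 2·P(B_{4.39} ≥ 3.1) = 2(1 − Φ(3.1/√4.39)) ≈ 0.1390

By the reflection principle for Brownian motion, P(M_t ≥ a) = 2 · P(B_t ≥ a) for a ≥ 0. Since B_t ~ N(0, t), P(B_t ≥ 3.1) = 1 − Φ(3.1/√t) = 1 − Φ(3.1/√4.39) = 1 − Φ(1.4795). So
  P(M_{4.39} ≥ 3.1) = 2(1 − Φ(1.4795)) ≈ 0.1390.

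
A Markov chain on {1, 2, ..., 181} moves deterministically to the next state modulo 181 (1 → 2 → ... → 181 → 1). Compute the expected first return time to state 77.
E[T_77 | X_0 = 77] = 181

The chain cycles deterministically, so starting at state 77 it returns in exactly 181 steps. Equivalently, the stationary distribution is uniform π_j = 1/181 for every state j, so by Kac's formula E[T_77] = 1/π_77 = 181.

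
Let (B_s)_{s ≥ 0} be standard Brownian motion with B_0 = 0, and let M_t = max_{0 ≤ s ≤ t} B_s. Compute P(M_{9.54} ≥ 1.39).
P(M_{9.54} ≥ 1.39) = 2·P(B_{9.54} ≥ 1.39) = 2(1 − Φ(1.39/√9.54)) ≈ 0.6527

By the reflection principle for Brownian motion, P(M_t ≥ a) = 2 · P(B_t ≥ a) for a ≥ 0. Since B_t ~ N(0, t), P(B_t ≥ 1.39) = 1 − Φ(1.39/√t) = 1 − Φ(1.39/√9.54) = 1 − Φ(0.4500). So
  P(M_{9.54} ≥ 1.39) = 2(1 − Φ(0.4500)) ≈ 0.6527.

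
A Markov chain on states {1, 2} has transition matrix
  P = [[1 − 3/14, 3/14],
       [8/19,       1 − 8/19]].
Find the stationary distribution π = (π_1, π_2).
π_1 = 112/169, π_2 = 57/169

Solve πP = π with π_1 + π_2 = 1. From πP = π: π_1 · (1 − 3/14) + π_2 · 8/19 = π_1 ⇒ π_2 · 8/19 = π_1 · 3/14 ⇒ π_2/π_1 = (3/14)/(8/19) = 57/112. Together with π_1 + π_2 = 1:
  π_1 = (8/19)/(3/14 + 8/19) = (8/19)/(169/266) = 112/169,
  π_2 = (3/14)/(3/14 + 8/19) = (3/14)/(169/266) = 57/169.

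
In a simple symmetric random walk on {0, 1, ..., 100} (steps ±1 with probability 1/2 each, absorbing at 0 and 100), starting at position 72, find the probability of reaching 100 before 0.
P(hit 100 before 0) = 72/100 = 18/25

Let u_k = P(hit 100 before 0 | start at k). Then u_0 = 0, u_100 = 1, and u_k = u_{k-1}/2 + u_{k+1}/2 for 1 ≤ k ≤ 99. This harmonic recurrence is solved by u_k = k/100, giving u_72 = 72/100 = 18/25.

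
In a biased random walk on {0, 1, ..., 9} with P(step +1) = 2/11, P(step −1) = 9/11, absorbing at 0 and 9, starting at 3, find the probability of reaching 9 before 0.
P(hit 9 before 0) = (1 − (9/2)^3) / (1 − (9/2)^9) = 64/537337

Let u_k denote P(reach 9 before 0 | start at k). Boundary: u_0 = 0, u_9 = 1. Recurrence: u_k = 2/11·u_{k+1} + 9/11·u_{k-1} for 1 ≤ k ≤ 8. Try u_k = A + B·r^k with r = q/p = (9/11)/(2/11) = 9/2. Substitution satisfies the recurrence; boundary conditions give:
  u_k = (1 − r^k) / (1 − r^N) = (1 − (9/2)^3) / (1 − (9/2)^9) = 64/537337.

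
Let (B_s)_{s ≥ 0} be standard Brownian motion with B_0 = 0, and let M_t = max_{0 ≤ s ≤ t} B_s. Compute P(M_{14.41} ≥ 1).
P(M_{14.41} ≥ 1) = 2·P(B_{14.41} ≥ 1) = 2(1 − Φ(1/√14.41)) ≈ 0.7922

By the reflection principle for Brownian motion, P(M_t ≥ a) = 2 · P(B_t ≥ a) for a ≥ 0. Since B_t ~ N(0, t), P(B_t ≥ 1) = 1 − Φ(1/√t) = 1 − Φ(1/√14.41) = 1 − Φ(0.2634). So
  P(M_{14.41} ≥ 1) = 2(1 − Φ(0.2634)) ≈ 0.7922.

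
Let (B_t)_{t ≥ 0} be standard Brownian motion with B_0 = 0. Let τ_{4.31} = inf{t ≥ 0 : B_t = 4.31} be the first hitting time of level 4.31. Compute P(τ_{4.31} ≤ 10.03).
P(τ_{4.31} ≤ 10.03) = 2(1 − Φ(4.31/√10.03)) = 2(1 − Φ(1.3609)) ≈ 0.1735

By the reflection principle for standard BM, P(τ_b ≤ t) = 2 · P(B_t ≥ b). Since B_t ~ N(0, t), P(B_t ≥ 4.31) = 1 − Φ(4.31/√t) = 1 − Φ(4.31/√10.03) = 1 − Φ(1.3609) ≈ 0.08677. Doubling: P(τ_{4.31} ≤ 10.03) ≈ 2 · 0.08677 = 0.17354 ≈ 0.1735.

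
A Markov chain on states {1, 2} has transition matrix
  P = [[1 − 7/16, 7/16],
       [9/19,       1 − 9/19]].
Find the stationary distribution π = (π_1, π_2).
π_1 = 144/277, π_2 = 133/277

Solve πP = π with π_1 + π_2 = 1. From πP = π: π_1 · (1 − 7/16) + π_2 · 9/19 = π_1 ⇒ π_2 · 9/19 = π_1 · 7/16 ⇒ π_2/π_1 = (7/16)/(9/19) = 133/144. Together with π_1 + π_2 = 1:
  π_1 = (9/19)/(7/16 + 9/19) = (9/19)/(277/304) = 144/277,
  π_2 = (7/16)/(7/16 + 9/19) = (7/16)/(277/304) = 133/277.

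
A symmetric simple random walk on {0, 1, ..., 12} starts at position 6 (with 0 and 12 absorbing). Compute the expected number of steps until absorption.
E[τ | X_0 = 6] = 36

Let v_k = E[τ | X_0 = k]. Boundary: v_0 = v_12 = 0. Recurrence: v_k = 1 + (v_{k-1} + v_{k+1})/2 for 1 ≤ k ≤ 11. The particular solution to v_k − (v_{k-1} + v_{k+1})/2 = 1 is v_k = −k^2. Adding homogeneous solution A + B k and matching boundaries gives v_k = k (12 − k). Substituting k = 6: v_6 = 6 · 6 = 36.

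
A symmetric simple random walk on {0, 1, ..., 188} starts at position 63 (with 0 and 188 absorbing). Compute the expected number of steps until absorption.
E[τ | X_0 = 63] = 7875

Let v_k = E[τ | X_0 = k]. Boundary: v_0 = v_188 = 0. Recurrence: v_k = 1 + (v_{k-1} + v_{k+1})/2 for 1 ≤ k ≤ 187. The particular solution to v_k − (v_{k-1} + v_{k+1})/2 = 1 is v_k = −k^2. Adding homogeneous solution A + B k and matching boundaries gives v_k = k (188 − k). Substituting k = 63: v_63 = 63 · 125 = 7875.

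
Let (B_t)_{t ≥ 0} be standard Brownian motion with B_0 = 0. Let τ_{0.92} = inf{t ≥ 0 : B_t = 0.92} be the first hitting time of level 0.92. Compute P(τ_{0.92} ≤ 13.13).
P(τ_{0.92} ≤ 13.13) = 2(1 − Φ(0.92/√13.13)) = 2(1 − Φ(0.2539)) ≈ 0.7996

By the reflection principle for standard BM, P(τ_b ≤ t) = 2 · P(B_t ≥ b). Since B_t ~ N(0, t), P(B_t ≥ 0.92) = 1 − Φ(0.92/√t) = 1 − Φ(0.92/√13.13) = 1 − Φ(0.2539) ≈ 0.39979. Doubling: P(τ_{0.92} ≤ 13.13) ≈ 2 · 0.39979 = 0.79958 ≈ 0.7996.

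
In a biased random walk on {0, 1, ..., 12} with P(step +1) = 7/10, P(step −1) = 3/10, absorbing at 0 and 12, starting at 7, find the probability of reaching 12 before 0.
P(hit 12 before 0) = (1 − (3/7)^7) / (1 − (3/7)^12) = 3451132573/3460188940

Let u_k denote P(reach 12 before 0 | start at k). Boundary: u_0 = 0, u_12 = 1. Recurrence: u_k = 7/10·u_{k+1} + 3/10·u_{k-1} for 1 ≤ k ≤ 11. Try u_k = A + B·r^k with r = q/p = (3/10)/(7/10) = 3/7. Substitution satisfies the recurrence; boundary conditions give:
  u_k = (1 − r^k) / (1 − r^N) = (1 − (3/7)^7) / (1 − (3/7)^12) = 3451132573/3460188940.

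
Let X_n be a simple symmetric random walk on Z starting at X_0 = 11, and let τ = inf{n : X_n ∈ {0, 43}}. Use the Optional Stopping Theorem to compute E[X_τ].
E[X_τ] = 11

X_n is a martingale and τ is a bounded-mean stopping time (indeed τ is finite a.s. with bounded expectation since the walk is in a bounded region). By the OST, E[X_τ] = E[X_0] = 11. Equivalently: E[X_τ] = 43 · P(hit 43 first) + 0 · P(hit 0 first) = 43 · (11/43) = 11.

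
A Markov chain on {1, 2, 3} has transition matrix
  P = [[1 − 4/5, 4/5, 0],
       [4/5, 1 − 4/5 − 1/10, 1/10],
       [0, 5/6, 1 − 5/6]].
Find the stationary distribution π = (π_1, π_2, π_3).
π = (25/53, 25/53, 3/53)

This is a birth-death chain on three states, which satisfies detailed balance: π_1 · P_{12} = π_2 · P_{21} and π_2 · P_{23} = π_3 · P_{32}.
From π_1 · 4/5 = π_2 · 4/5: π_2/π_1 = (4/5)/(4/5) = 1.
From π_2 · 1/10 = π_3 · 5/6: π_3/π_2 = (1/10)/(5/6) = 3/25.
Take π_1 proportional to 1; then unnormalized π = (1, 1, 3/25). Normalize by dividing by the sum 53/25:
  π = (25/53, 25/53, 3/53).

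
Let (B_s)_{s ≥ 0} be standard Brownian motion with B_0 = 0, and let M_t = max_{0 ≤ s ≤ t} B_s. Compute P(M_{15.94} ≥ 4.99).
P(M_{15.94} ≥ 4.99) = 2·P(B_{15.94} ≥ 4.99) = 2(1 − Φ(4.99/√15.94)) ≈ 0.2114

By the reflection principle for Brownian motion, P(M_t ≥ a) = 2 · P(B_t ≥ a) for a ≥ 0. Since B_t ~ N(0, t), P(B_t ≥ 4.99) = 1 − Φ(4.99/√t) = 1 − Φ(4.99/√15.94) = 1 − Φ(1.2498). So
  P(M_{15.94} ≥ 4.99) = 2(1 − Φ(1.2498)) ≈ 0.2114.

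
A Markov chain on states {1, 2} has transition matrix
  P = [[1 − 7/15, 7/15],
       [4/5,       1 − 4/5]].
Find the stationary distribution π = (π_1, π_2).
π_1 = 12/19, π_2 = 7/19

Solve πP = π with π_1 + π_2 = 1. From πP = π: π_1 · (1 − 7/15) + π_2 · 4/5 = π_1 ⇒ π_2 · 4/5 = π_1 · 7/15 ⇒ π_2/π_1 = (7/15)/(4/5) = 7/12. Together with π_1 + π_2 = 1:
  π_1 = (4/5)/(7/15 + 4/5) = (4/5)/(19/15) = 12/19,
  π_2 = (7/15)/(7/15 + 4/5) = (7/15)/(19/15) = 7/19.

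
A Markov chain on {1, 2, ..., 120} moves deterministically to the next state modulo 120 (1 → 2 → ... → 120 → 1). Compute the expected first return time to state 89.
E[T_89 | X_0 = 89] = 120

The chain cycles deterministically, so starting at state 89 it returns in exactly 120 steps. Equivalently, the stationary distribution is uniform π_j = 1/120 for every state j, so by Kac's formula E[T_89] = 1/π_89 = 120.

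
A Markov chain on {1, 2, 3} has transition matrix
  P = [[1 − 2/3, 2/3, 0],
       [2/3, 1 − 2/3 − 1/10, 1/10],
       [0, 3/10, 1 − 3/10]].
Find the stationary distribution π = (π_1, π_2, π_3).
π = (3/7, 3/7, 1/7)

This is a birth-death chain on three states, which satisfies detailed balance: π_1 · P_{12} = π_2 · P_{21} and π_2 · P_{23} = π_3 · P_{32}.
From π_1 · 2/3 = π_2 · 2/3: π_2/π_1 = (2/3)/(2/3) = 1.
From π_2 · 1/10 = π_3 · 3/10: π_3/π_2 = (1/10)/(3/10) = 1/3.
Take π_1 proportional to 1; then unnormalized π = (1, 1, 1/3). Normalize by dividing by the sum 7/3:
  π = (3/7, 3/7, 1/7).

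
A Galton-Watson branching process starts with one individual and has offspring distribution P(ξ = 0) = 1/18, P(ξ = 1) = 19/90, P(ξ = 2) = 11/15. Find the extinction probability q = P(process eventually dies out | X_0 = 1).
q = 5/66

The pgf is f(s) = 1/18 + 19/90·s + 11/15·s². The extinction probability q is the smallest fixed point of f in [0, 1]. Setting s = f(s):
  11/15·s² + (19/90 − 1)·s + 1/18 = 0
  11/15·s² − (1/18 + 11/15)·s + 1/18 = 0
which factors as (s − 1)·(11/15·s − 1/18) = 0, giving roots s = 1 and s = (1/18)/(11/15) = 5/66.
Mean offspring μ = 19/90 + 2·11/15 = 151/90 > 1 (supercritical), so q < 1. The extinction probability is the smaller root: q = (1/18)/(11/15) = 5/66.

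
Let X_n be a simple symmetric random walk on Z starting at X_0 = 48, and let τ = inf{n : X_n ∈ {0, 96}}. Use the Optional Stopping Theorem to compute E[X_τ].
E[X_τ] = 48

X_n is a martingale and τ is a bounded-mean stopping time (indeed τ is finite a.s. with bounded expectation since the walk is in a bounded region). By the OST, E[X_τ] = E[X_0] = 48. Equivalently: E[X_τ] = 96 · P(hit 96 first) + 0 · P(hit 0 first) = 96 · (48/96) = 48.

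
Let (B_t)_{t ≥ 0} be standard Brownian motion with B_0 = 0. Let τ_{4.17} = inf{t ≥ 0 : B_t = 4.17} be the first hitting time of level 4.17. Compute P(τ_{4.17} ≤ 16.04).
P(τ_{4.17} ≤ 16.04) = 2(1 − Φ(4.17/√16.04)) = 2(1 − Φ(1.0412)) ≈ 0.2978

By the reflection principle for standard BM, P(τ_b ≤ t) = 2 · P(B_t ≥ b). Since B_t ~ N(0, t), P(B_t ≥ 4.17) = 1 − Φ(4.17/√t) = 1 − Φ(4.17/√16.04) = 1 − Φ(1.0412) ≈ 0.14889. Doubling: P(τ_{4.17} ≤ 16.04) ≈ 2 · 0.14889 = 0.29778 ≈ 0.2978.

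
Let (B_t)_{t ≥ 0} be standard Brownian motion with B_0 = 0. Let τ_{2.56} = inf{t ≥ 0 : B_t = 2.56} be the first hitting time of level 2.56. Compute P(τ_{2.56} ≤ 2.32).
P(τ_{2.56} ≤ 2.32) = 2(1 − Φ(2.56/√2.32)) = 2(1 − Φ(1.6807)) ≈ 0.0928

By the reflection principle for standard BM, P(τ_b ≤ t) = 2 · P(B_t ≥ b). Since B_t ~ N(0, t), P(B_t ≥ 2.56) = 1 − Φ(2.56/√t) = 1 − Φ(2.56/√2.32) = 1 − Φ(1.6807) ≈ 0.04641. Doubling: P(τ_{2.56} ≤ 2.32) ≈ 2 · 0.04641 = 0.09282 ≈ 0.0928.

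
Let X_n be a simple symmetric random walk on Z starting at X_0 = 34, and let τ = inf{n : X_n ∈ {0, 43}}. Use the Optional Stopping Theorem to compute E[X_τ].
E[X_τ] = 34

X_n is a martingale and τ is a bounded-mean stopping time (indeed τ is finite a.s. with bounded expectation since the walk is in a bounded region). By the OST, E[X_τ] = E[X_0] = 34. Equivalently: E[X_τ] = 43 · P(hit 43 first) + 0 · P(hit 0 first) = 43 · (34/43) = 34.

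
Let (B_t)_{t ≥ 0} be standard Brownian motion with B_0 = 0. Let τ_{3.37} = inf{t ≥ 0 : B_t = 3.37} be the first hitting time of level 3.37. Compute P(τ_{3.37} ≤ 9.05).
P(τ_{3.37} ≤ 9.05) = 2(1 − Φ(3.37/√9.05)) = 2(1 − Φ(1.1202)) ≈ 0.2626

By the reflection principle for standard BM, P(τ_b ≤ t) = 2 · P(B_t ≥ b). Since B_t ~ N(0, t), P(B_t ≥ 3.37) = 1 − Φ(3.37/√t) = 1 − Φ(3.37/√9.05) = 1 − Φ(1.1202) ≈ 0.13131. Doubling: P(τ_{3.37} ≤ 9.05) ≈ 2 · 0.13131 = 0.26262 ≈ 0.2626.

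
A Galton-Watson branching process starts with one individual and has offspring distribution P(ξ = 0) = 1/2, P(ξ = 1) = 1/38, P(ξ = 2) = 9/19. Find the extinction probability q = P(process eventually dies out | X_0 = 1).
q = 1

Mean offspring μ = 0·1/2 + 1·1/38 + 2·9/19 = 37/38 ≤ 1. For μ ≤ 1 with offspring not concentrated at 1, the Galton-Watson process goes extinct almost surely, so q = 1.
(Algebraic check: The pgf is f(s) = 1/2 + 1/38·s + 9/19·s². The extinction probability q is the smallest fixed point of f in [0, 1]. Setting s = f(s):
  9/19·s² + (1/38 − 1)·s + 1/2 = 0
  9/19·s² − (1/2 + 9/19)·s + 1/2 = 0
which factors as (s − 1)·(9/19·s − 1/2) = 0, giving roots s = 1 and s = (1/2)/(9/19) = 19/18. Since 19/18 ≥ 1, the smallest root in [0, 1] is s = 1.)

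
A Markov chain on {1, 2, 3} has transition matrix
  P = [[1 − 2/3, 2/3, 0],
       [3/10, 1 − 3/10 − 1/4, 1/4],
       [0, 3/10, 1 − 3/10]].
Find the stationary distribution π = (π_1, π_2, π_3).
π = (27/137, 60/137, 50/137)

This is a birth-death chain on three states, which satisfies detailed balance: π_1 · P_{12} = π_2 · P_{21} and π_2 · P_{23} = π_3 · P_{32}.
From π_1 · 2/3 = π_2 · 3/10: π_2/π_1 = (2/3)/(3/10) = 20/9.
From π_2 · 1/4 = π_3 · 3/10: π_3/π_2 = (1/4)/(3/10) = 5/6.
Take π_1 proportional to 1; then unnormalized π = (1, 20/9, 50/27). Normalize by dividing by the sum 137/27:
  π = (27/137, 60/137, 50/137).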